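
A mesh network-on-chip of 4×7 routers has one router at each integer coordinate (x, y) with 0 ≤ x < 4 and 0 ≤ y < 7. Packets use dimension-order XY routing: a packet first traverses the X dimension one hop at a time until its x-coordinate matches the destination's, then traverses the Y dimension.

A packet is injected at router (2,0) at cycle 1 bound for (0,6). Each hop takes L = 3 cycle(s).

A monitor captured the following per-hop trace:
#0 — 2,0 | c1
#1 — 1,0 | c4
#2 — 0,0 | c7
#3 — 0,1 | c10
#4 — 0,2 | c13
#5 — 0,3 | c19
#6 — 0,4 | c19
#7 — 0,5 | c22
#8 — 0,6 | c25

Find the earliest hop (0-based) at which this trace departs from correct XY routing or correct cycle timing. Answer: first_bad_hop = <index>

  1: Δx=-1 Δy=+0 Δt=3 [ok]
  2: Δx=-1 Δy=+0 Δt=3 [ok]
  3: Δx=+0 Δy=+1 Δt=3 [ok]
  4: Δx=+0 Δy=+1 Δt=3 [ok]
  5: Δx=+0 Δy=+1 Δt=6 [BAD: Δcyc=6≠L]

first_bad_hop = 5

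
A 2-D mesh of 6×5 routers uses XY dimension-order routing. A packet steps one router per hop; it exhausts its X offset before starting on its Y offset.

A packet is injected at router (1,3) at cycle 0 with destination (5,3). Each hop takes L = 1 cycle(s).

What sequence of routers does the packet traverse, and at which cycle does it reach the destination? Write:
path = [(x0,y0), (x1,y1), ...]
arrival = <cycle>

path = [(1,3), (2,3), (3,3), (4,3), (5,3)]
arrival = 4

hop 0: (1,3) @ cyc 0
hop 1: (2,3) @ cyc 1  [E]
hop 2: (3,3) @ cyc 2  [E]
hop 3: (4,3) @ cyc 3  [E]
hop 4: (5,3) @ cyc 4  [E]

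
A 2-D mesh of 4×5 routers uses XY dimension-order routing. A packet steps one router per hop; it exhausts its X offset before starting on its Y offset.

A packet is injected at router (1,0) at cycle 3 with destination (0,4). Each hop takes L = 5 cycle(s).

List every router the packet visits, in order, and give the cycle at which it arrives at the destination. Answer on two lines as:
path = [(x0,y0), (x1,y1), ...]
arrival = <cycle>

path = [(1,0), (0,0), (0,1), (0,2), (0,3), (0,4)]
arrival = 28

src (1,0)  cyc=3
W→(0,0)  cyc=8
N→(0,1)  cyc=13
N→(0,2)  cyc=18
N→(0,3)  cyc=23
N→(0,4)  cyc=28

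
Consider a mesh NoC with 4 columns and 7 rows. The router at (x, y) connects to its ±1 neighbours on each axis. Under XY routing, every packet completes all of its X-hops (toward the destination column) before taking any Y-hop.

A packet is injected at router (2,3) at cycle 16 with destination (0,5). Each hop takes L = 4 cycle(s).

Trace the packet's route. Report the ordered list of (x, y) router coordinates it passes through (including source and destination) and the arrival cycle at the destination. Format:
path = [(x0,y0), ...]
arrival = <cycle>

path = [(2,3), (1,3), (0,3), (0,4), (0,5)]
arrival = 32

#0 — 2,3 | c16
#1 — 1,3 | c20 | W
#2 — 0,3 | c24 | W
#3 — 0,4 | c28 | N
#4 — 0,5 | c32 | N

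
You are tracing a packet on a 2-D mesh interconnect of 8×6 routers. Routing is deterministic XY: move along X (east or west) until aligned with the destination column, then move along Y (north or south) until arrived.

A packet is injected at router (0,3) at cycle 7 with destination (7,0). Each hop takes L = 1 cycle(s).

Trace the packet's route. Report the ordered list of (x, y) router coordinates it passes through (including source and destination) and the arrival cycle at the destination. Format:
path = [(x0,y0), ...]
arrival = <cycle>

path = [(0,3), (1,3), (2,3), (3,3), (4,3), (5,3), (6,3), (7,3), (7,2), (7,1), (7,0)]
arrival = 17

[0] x=0 y=3 t=7
[1] x=1 y=3 t=8 →E
[2] x=2 y=3 t=9 →E
[3] x=3 y=3 t=10 →E
[4] x=4 y=3 t=11 →E
[5] x=5 y=3 t=12 →E
[6] x=6 y=3 t=13 →E
[7] x=7 y=3 t=14 →E
[8] x=7 y=2 t=15 →S
[9] x=7 y=1 t=16 →S
[10] x=7 y=0 t=17 →S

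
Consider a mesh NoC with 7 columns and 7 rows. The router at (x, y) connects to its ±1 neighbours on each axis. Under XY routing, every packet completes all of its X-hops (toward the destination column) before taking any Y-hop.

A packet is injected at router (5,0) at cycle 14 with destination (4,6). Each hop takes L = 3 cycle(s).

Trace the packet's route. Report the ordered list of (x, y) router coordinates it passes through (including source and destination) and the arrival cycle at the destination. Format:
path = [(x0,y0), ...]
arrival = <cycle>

src (5,0)  cyc=14
W→(4,0)  cyc=17
N→(4,1)  cyc=20
N→(4,2)  cyc=23
N→(4,3)  cyc=26
N→(4,4)  cyc=29
N→(4,5)  cyc=32
N→(4,6)  cyc=35

path = [(5,0), (4,0), (4,1), (4,2), (4,3), (4,4), (4,5), (4,6)]
arrival = 35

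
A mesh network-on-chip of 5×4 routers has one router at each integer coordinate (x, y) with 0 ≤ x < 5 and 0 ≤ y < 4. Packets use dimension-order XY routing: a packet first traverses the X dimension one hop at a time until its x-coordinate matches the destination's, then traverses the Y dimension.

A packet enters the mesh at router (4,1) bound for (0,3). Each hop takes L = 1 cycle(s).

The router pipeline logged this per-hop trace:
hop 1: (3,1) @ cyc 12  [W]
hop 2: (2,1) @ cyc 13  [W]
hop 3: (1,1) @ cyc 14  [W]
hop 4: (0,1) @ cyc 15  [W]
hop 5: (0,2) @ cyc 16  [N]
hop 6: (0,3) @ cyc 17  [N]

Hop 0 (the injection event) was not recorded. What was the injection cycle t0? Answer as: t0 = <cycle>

cyc[1] = 12 and cyc[k] = t0 + k·L for every k.
Subtract one hop: t0 = 12 − 1 = 11.

t0 = 11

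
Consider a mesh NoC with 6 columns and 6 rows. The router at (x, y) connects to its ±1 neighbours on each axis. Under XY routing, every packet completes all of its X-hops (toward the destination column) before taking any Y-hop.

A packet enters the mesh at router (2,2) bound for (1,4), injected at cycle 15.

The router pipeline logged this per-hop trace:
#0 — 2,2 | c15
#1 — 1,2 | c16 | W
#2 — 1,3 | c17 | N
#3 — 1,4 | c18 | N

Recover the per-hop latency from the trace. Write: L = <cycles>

L = 1

From hop 0 (15) to hop 1 (16): +1 cycles.
One hop costs L cycles, so L = 1.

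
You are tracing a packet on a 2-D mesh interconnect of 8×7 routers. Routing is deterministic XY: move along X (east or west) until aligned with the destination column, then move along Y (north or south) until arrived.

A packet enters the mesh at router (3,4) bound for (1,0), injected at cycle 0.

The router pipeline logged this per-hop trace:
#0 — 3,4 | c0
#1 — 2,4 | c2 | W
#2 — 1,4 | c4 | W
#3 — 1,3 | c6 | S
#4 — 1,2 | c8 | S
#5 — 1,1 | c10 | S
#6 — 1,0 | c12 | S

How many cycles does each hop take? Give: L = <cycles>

From hop 0 (0) to hop 1 (2): +2 cycles.
Each hop adds L, hence L = 2.

L = 2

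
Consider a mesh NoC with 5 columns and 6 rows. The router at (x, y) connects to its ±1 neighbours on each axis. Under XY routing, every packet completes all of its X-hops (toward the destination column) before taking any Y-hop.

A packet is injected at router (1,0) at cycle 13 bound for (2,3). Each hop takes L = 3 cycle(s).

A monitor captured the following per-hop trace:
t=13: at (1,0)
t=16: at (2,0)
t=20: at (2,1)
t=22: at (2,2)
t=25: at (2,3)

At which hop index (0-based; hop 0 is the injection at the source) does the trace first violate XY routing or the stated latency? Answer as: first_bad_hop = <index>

first_bad_hop = 2

  1: Δx=+1 Δy=+0 Δt=3 [ok]
  2: Δx=+0 Δy=+1 Δt=4 [BAD: Δcyc=4≠L]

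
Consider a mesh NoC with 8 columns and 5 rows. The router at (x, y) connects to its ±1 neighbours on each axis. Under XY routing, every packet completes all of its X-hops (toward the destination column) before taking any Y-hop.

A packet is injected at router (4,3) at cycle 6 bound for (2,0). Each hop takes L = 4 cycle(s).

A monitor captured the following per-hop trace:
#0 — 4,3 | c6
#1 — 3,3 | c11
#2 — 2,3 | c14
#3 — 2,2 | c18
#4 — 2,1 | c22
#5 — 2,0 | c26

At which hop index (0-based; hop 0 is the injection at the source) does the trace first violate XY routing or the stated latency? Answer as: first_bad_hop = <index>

check 1→ d=(-1,0) cyc+5: BAD: Δcyc=5≠L

first_bad_hop = 1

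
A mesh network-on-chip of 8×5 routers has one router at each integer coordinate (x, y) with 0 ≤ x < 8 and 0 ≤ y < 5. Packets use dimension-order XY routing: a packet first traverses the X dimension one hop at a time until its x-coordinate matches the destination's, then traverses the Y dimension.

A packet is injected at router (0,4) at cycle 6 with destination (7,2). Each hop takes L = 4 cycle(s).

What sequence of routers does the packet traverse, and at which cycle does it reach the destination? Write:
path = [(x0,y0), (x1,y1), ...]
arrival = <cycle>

path = [(0,4), (1,4), (2,4), (3,4), (4,4), (5,4), (6,4), (7,4), (7,3), (7,2)]
arrival = 42

hop 0: (0,4) @ cyc 6
hop 1: (1,4) @ cyc 10  [E]
hop 2: (2,4) @ cyc 14  [E]
hop 3: (3,4) @ cyc 18  [E]
hop 4: (4,4) @ cyc 22  [E]
hop 5: (5,4) @ cyc 26  [E]
hop 6: (6,4) @ cyc 30  [E]
hop 7: (7,4) @ cyc 34  [E]
hop 8: (7,3) @ cyc 38  [S]
hop 9: (7,2) @ cyc 42  [S]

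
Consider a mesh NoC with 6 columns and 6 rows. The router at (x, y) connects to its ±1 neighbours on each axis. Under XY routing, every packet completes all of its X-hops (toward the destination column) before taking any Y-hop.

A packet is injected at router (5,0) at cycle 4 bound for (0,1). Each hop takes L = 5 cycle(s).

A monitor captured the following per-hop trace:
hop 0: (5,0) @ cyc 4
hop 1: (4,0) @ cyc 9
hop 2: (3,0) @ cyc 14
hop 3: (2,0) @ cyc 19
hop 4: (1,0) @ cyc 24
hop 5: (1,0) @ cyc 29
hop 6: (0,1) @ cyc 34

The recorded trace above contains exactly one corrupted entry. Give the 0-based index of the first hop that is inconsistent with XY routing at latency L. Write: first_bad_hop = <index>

first_bad_hop = 5

[1] (-1,+0) / 5c ⇒ ok
[2] (-1,+0) / 5c ⇒ ok
[3] (-1,+0) / 5c ⇒ ok
[4] (-1,+0) / 5c ⇒ ok
[5] (+0,+0) / 5c ⇒ BAD: non-unit step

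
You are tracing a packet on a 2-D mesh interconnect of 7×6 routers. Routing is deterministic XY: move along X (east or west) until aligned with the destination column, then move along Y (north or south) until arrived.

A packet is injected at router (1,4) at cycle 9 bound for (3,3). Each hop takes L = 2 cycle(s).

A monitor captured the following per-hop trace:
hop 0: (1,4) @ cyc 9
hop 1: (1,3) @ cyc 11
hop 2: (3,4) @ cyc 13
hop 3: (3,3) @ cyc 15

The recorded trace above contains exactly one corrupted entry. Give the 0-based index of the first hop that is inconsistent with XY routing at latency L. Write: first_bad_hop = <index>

first_bad_hop = 1

  1: Δx=+0 Δy=-1 Δt=2 [BAD: Y-move but x=1≠3]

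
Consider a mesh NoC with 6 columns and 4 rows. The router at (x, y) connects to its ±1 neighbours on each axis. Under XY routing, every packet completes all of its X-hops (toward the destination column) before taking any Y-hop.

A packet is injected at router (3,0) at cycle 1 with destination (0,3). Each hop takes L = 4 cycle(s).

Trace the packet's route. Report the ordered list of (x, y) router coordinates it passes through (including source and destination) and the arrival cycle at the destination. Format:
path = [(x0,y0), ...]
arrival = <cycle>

path = [(3,0), (2,0), (1,0), (0,0), (0,1), (0,2), (0,3)]
arrival = 25

t=1: at (3,0)
t=5: at (2,0) after W
t=9: at (1,0) after W
t=13: at (0,0) after W
t=17: at (0,1) after N
t=21: at (0,2) after N
t=25: at (0,3) after N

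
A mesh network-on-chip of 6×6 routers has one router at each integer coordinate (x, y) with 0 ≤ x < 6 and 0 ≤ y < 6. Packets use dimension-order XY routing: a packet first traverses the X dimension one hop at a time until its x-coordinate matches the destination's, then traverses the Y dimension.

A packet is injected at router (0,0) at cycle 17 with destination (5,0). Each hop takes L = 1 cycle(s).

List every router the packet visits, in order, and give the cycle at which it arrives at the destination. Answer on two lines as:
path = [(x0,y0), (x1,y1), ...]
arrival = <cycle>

  0. router=(0,0) cycle=17 (inject)
  1. router=(1,0) cycle=18 dir=E
  2. router=(2,0) cycle=19 dir=E
  3. router=(3,0) cycle=20 dir=E
  4. router=(4,0) cycle=21 dir=E
  5. router=(5,0) cycle=22 dir=E

path = [(0,0), (1,0), (2,0), (3,0), (4,0), (5,0)]
arrival = 22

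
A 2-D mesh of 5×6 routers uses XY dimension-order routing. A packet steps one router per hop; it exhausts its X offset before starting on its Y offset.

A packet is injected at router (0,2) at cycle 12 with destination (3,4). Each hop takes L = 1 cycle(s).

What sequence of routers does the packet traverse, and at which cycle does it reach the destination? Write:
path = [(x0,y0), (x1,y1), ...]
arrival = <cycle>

hop 0: (0,2) @ cyc 12
hop 1: (1,2) @ cyc 13  [E]
hop 2: (2,2) @ cyc 14  [E]
hop 3: (3,2) @ cyc 15  [E]
hop 4: (3,3) @ cyc 16  [N]
hop 5: (3,4) @ cyc 17  [N]

path = [(0,2), (1,2), (2,2), (3,2), (3,3), (3,4)]
arrival = 17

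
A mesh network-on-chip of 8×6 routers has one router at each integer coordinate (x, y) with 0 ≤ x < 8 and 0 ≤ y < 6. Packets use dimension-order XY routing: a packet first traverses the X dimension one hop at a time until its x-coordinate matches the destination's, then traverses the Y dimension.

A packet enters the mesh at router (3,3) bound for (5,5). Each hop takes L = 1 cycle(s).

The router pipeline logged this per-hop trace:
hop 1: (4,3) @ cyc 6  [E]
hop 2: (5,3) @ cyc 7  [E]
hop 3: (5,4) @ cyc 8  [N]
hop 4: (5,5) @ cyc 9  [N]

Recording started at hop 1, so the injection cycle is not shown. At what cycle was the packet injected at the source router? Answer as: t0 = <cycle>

Hop 1 reached at cycle 6; hop k is at t0 + k·L.
t0 = cyc[1] − L = 6 − 1 = 5.

t0 = 5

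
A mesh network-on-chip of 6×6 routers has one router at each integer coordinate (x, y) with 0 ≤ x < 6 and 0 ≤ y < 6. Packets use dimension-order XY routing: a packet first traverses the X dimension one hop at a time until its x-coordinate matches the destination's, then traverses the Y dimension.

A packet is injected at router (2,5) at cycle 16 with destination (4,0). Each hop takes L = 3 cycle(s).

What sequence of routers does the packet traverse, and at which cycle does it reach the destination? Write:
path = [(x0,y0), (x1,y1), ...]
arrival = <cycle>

path = [(2,5), (3,5), (4,5), (4,4), (4,3), (4,2), (4,1), (4,0)]
arrival = 37

hop 0: (2,5) @ cyc 16
hop 1: (3,5) @ cyc 19  [E]
hop 2: (4,5) @ cyc 22  [E]
hop 3: (4,4) @ cyc 25  [S]
hop 4: (4,3) @ cyc 28  [S]
hop 5: (4,2) @ cyc 31  [S]
hop 6: (4,1) @ cyc 34  [S]
hop 7: (4,0) @ cyc 37  [S]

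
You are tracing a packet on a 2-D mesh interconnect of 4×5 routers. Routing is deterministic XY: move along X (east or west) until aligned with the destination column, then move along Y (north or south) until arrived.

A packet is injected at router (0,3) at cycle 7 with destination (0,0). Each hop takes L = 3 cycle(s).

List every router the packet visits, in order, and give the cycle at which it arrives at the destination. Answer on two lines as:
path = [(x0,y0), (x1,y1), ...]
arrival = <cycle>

  0. router=(0,3) cycle=7 (inject)
  1. router=(0,2) cycle=10 dir=S
  2. router=(0,1) cycle=13 dir=S
  3. router=(0,0) cycle=16 dir=S

path = [(0,3), (0,2), (0,1), (0,0)]
arrival = 16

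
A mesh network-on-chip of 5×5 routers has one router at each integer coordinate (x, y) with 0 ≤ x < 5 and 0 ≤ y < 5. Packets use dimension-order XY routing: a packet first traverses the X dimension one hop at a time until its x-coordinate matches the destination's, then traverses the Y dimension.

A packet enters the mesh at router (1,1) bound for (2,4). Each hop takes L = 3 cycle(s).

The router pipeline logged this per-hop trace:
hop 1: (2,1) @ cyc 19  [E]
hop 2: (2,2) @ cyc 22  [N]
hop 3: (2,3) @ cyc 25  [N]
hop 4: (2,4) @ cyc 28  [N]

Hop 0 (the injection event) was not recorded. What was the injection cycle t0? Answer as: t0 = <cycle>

The first recorded entry is hop 1 at cycle 19.
Subtract one hop: t0 = 19 − 3 = 16.

t0 = 16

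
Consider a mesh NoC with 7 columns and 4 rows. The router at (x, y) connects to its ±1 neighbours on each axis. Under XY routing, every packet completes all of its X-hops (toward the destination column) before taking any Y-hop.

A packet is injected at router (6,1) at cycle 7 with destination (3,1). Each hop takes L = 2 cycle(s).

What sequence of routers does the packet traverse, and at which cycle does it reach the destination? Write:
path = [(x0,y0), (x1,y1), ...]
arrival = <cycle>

path = [(6,1), (5,1), (4,1), (3,1)]
arrival = 13

#0 — 6,1 | c7
#1 — 5,1 | c9 | W
#2 — 4,1 | c11 | W
#3 — 3,1 | c13 | W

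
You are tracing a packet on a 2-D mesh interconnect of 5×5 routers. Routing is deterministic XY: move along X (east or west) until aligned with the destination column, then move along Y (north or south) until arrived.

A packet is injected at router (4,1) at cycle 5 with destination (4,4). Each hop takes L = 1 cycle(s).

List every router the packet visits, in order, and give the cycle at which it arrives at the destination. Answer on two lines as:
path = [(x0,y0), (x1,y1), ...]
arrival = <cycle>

#0 — 4,1 | c5
#1 — 4,2 | c6 | N
#2 — 4,3 | c7 | N
#3 — 4,4 | c8 | N

path = [(4,1), (4,2), (4,3), (4,4)]
arrival = 8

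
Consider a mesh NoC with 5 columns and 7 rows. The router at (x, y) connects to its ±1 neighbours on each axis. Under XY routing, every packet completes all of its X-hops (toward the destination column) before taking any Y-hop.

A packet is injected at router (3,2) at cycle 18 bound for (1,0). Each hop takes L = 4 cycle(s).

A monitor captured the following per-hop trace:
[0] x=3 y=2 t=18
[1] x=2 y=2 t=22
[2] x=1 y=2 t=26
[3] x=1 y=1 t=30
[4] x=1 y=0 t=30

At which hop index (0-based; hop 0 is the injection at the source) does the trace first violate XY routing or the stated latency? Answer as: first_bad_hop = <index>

hop 1: step (-1,+0), +4 cyc — ok
hop 2: step (-1,+0), +4 cyc — ok
hop 3: step (+0,-1), +4 cyc — ok
hop 4: step (+0,-1), +0 cyc — BAD: Δcyc=0≠L

first_bad_hop = 4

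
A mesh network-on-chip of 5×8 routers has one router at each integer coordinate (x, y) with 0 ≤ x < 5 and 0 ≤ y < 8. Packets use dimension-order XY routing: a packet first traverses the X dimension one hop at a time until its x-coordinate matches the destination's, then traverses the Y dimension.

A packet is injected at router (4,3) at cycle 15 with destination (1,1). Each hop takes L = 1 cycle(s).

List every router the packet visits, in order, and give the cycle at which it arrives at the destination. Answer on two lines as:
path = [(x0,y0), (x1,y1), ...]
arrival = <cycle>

path = [(4,3), (3,3), (2,3), (1,3), (1,2), (1,1)]
arrival = 20

[0] x=4 y=3 t=15
[1] x=3 y=3 t=16 →W
[2] x=2 y=3 t=17 →W
[3] x=1 y=3 t=18 →W
[4] x=1 y=2 t=19 →S
[5] x=1 y=1 t=20 →S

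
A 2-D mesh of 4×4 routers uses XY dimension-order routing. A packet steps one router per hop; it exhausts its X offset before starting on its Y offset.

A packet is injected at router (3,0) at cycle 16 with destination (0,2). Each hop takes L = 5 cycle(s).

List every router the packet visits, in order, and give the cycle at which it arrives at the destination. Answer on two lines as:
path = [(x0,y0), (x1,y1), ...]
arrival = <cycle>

path = [(3,0), (2,0), (1,0), (0,0), (0,1), (0,2)]
arrival = 41

src (3,0)  cyc=16
W→(2,0)  cyc=21
W→(1,0)  cyc=26
W→(0,0)  cyc=31
N→(0,1)  cyc=36
N→(0,2)  cyc=41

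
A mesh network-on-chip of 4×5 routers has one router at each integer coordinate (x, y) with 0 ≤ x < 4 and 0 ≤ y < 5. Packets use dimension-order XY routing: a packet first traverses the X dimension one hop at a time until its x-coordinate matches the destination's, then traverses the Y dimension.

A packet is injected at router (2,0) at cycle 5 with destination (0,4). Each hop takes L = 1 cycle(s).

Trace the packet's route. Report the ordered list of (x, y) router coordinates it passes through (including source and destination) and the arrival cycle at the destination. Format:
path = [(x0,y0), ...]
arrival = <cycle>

t=5: at (2,0)
t=6: at (1,0) after W
t=7: at (0,0) after W
t=8: at (0,1) after N
t=9: at (0,2) after N
t=10: at (0,3) after N
t=11: at (0,4) after N

path = [(2,0), (1,0), (0,0), (0,1), (0,2), (0,3), (0,4)]
arrival = 11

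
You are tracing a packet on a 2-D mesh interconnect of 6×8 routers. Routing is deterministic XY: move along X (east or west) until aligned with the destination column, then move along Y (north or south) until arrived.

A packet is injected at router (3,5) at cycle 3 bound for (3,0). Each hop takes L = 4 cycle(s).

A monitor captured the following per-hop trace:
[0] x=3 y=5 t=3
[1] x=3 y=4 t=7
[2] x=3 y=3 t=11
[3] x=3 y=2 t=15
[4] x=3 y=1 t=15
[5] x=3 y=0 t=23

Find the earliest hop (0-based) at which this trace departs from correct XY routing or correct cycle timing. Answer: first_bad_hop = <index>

check 1→ d=(0,-1) cyc+4: ok
check 2→ d=(0,-1) cyc+4: ok
check 3→ d=(0,-1) cyc+4: ok
check 4→ d=(0,-1) cyc+0: BAD: Δcyc=0≠L

first_bad_hop = 4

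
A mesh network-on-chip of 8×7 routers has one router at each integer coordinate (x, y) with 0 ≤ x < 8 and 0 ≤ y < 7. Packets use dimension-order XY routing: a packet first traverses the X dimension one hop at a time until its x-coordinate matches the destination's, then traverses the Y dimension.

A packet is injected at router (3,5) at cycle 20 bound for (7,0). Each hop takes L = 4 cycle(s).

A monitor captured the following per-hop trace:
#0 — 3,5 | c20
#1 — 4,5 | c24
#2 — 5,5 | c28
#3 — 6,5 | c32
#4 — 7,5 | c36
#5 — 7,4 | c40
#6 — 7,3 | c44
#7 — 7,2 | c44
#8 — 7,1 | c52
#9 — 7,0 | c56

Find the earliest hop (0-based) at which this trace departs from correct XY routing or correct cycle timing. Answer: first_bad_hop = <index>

hop 1: step (+1,+0), +4 cyc — ok
hop 2: step (+1,+0), +4 cyc — ok
hop 3: step (+1,+0), +4 cyc — ok
hop 4: step (+1,+0), +4 cyc — ok
hop 5: step (+0,-1), +4 cyc — ok
hop 6: step (+0,-1), +4 cyc — ok
hop 7: step (+0,-1), +0 cyc — BAD: Δcyc=0≠L

first_bad_hop = 7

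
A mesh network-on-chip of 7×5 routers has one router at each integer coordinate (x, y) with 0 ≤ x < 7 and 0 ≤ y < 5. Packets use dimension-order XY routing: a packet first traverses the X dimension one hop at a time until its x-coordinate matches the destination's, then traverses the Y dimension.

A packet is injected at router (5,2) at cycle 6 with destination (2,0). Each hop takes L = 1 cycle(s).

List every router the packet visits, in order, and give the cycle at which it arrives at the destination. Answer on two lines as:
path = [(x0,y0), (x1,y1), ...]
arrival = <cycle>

t=6: at (5,2)
t=7: at (4,2) after W
t=8: at (3,2) after W
t=9: at (2,2) after W
t=10: at (2,1) after S
t=11: at (2,0) after S

path = [(5,2), (4,2), (3,2), (2,2), (2,1), (2,0)]
arrival = 11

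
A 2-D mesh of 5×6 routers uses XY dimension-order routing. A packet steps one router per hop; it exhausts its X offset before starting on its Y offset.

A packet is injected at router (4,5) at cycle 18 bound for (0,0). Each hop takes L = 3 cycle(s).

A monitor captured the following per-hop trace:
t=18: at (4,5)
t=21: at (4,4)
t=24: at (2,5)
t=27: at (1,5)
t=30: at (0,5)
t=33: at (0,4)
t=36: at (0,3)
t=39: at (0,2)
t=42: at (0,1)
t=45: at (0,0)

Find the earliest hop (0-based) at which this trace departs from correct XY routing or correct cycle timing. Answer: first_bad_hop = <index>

check 1→ d=(0,-1) cyc+3: BAD: Y-move but x=4≠0

first_bad_hop = 1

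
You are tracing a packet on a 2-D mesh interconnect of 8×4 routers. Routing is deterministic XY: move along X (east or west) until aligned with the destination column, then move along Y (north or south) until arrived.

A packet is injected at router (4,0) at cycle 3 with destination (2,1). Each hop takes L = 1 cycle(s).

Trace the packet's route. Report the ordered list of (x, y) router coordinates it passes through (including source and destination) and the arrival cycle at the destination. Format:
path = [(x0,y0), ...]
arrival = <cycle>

src (4,0)  cyc=3
W→(3,0)  cyc=4
W→(2,0)  cyc=5
N→(2,1)  cyc=6

path = [(4,0), (3,0), (2,0), (2,1)]
arrival = 6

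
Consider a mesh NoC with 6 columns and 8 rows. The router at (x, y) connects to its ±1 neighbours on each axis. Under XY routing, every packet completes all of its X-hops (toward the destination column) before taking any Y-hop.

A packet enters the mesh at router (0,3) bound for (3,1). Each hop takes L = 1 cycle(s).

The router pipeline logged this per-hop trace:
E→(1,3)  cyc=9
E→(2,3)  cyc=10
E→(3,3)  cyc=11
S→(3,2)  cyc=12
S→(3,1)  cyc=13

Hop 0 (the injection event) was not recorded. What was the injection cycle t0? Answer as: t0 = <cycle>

Hop 1 reached at cycle 9; hop k is at t0 + k·L.
Subtract one hop: t0 = 9 − 1 = 8.

t0 = 8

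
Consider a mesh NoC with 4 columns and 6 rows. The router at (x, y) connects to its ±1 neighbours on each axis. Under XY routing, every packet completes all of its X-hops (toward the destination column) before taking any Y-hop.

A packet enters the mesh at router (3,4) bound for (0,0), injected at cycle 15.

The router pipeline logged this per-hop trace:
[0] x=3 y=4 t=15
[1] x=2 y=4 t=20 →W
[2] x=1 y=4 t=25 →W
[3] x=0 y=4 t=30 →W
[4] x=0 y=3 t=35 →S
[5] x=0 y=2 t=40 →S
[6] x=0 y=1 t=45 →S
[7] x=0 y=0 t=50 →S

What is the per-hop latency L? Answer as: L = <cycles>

L = 5

Between hops 0 and 1 the cycle counter advances 20 − 15 = 5.
Each hop adds L, hence L = 5.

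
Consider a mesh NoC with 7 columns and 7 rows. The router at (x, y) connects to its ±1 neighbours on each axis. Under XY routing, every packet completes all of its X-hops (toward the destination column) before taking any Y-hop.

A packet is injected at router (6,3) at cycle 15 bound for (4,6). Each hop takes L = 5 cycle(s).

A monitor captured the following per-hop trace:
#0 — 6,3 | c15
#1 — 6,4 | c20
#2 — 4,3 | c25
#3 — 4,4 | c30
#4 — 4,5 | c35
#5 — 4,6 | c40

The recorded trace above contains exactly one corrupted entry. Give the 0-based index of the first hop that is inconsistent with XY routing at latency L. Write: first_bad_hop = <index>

check 1→ d=(0,1) cyc+5: BAD: Y-move but x=6≠4

first_bad_hop = 1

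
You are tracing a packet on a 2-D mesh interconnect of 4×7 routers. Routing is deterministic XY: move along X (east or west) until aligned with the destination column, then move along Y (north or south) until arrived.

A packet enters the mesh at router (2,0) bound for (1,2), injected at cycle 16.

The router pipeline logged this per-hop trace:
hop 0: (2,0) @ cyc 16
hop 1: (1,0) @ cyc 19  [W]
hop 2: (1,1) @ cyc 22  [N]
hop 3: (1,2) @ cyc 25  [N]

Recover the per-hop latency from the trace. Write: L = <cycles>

Between hops 0 and 1 the cycle counter advances 19 − 16 = 3.
That increment is L by definition: L = 3.

L = 3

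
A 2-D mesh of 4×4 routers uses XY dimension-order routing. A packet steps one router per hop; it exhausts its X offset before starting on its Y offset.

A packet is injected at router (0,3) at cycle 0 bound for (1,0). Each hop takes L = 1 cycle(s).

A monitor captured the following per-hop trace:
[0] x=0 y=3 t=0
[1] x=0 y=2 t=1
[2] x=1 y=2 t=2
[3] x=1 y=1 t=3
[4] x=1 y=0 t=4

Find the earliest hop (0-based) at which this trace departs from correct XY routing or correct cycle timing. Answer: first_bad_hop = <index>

[1] (+0,-1) / 1c ⇒ BAD: Y-move but x=0≠1

first_bad_hop = 1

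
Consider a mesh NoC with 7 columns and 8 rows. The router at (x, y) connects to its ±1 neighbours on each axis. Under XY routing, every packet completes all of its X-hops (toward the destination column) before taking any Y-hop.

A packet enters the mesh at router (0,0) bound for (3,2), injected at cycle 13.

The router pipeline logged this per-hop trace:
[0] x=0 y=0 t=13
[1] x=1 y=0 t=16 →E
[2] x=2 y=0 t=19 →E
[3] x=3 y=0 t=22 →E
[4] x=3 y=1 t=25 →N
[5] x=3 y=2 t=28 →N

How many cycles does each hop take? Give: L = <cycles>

Δcyc across hop 0→1: 16 − 13 = 3.
That increment is L by definition: L = 3.

L = 3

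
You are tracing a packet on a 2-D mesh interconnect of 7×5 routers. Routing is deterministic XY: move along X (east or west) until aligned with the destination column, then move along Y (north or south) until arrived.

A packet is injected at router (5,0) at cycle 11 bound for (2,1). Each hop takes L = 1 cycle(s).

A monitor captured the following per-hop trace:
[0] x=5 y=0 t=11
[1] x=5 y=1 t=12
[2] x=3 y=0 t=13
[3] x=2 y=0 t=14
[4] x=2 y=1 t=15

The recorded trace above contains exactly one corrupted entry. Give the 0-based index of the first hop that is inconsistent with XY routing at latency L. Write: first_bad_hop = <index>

  1: Δx=+0 Δy=+1 Δt=1 [BAD: Y-move but x=5≠2]

first_bad_hop = 1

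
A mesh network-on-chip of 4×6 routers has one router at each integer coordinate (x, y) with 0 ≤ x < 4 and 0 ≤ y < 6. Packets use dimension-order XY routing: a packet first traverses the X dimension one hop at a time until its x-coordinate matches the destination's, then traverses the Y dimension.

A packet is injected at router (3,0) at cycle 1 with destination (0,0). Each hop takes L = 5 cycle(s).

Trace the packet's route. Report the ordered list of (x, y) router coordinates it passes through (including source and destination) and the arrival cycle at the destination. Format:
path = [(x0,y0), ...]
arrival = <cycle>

path = [(3,0), (2,0), (1,0), (0,0)]
arrival = 16

#0 — 3,0 | c1
#1 — 2,0 | c6 | W
#2 — 1,0 | c11 | W
#3 — 0,0 | c16 | W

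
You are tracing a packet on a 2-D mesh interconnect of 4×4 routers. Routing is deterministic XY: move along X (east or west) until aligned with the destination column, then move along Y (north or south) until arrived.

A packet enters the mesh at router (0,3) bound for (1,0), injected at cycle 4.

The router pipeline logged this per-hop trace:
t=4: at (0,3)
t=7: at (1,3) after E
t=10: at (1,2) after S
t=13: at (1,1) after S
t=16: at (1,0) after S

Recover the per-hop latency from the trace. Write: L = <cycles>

L = 3

From hop 0 (4) to hop 1 (7): +3 cycles.
One hop costs L cycles, so L = 3.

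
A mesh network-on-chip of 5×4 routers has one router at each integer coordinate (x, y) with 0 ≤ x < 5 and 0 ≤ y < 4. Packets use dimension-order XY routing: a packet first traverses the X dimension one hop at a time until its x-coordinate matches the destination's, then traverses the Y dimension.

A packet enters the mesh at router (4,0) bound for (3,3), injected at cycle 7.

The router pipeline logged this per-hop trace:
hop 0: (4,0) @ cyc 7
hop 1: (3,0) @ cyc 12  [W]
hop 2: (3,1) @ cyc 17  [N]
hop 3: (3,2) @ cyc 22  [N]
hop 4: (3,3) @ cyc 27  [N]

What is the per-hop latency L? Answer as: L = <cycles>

L = 5

Δcyc across hop 0→1: 12 − 7 = 5.
One hop costs L cycles, so L = 5.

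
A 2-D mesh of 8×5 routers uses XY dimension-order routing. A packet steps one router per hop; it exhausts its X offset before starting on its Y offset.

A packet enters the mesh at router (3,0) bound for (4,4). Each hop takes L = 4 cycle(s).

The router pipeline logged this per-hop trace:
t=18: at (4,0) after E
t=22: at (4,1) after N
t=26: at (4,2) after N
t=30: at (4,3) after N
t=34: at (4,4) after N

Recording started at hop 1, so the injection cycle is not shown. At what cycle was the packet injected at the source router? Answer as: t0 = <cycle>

t0 = 14

At hop 1 the cycle is 18; in general cyc_k = t0 + kL.
t0 = cyc[1] − L = 18 − 4 = 14.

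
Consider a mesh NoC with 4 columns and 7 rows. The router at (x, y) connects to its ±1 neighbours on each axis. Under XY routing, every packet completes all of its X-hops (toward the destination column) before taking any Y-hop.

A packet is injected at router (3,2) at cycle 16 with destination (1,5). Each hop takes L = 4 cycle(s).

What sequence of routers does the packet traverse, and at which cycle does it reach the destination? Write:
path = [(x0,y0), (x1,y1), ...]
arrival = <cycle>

path = [(3,2), (2,2), (1,2), (1,3), (1,4), (1,5)]
arrival = 36

#0 — 3,2 | c16
#1 — 2,2 | c20 | W
#2 — 1,2 | c24 | W
#3 — 1,3 | c28 | N
#4 — 1,4 | c32 | N
#5 — 1,5 | c36 | N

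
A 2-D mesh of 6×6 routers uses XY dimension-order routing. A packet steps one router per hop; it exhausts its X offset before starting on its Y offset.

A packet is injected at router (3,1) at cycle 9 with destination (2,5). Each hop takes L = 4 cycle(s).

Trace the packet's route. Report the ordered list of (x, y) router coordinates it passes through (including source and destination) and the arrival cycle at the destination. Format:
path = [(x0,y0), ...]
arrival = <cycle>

path = [(3,1), (2,1), (2,2), (2,3), (2,4), (2,5)]
arrival = 29

  0. router=(3,1) cycle=9 (inject)
  1. router=(2,1) cycle=13 dir=W
  2. router=(2,2) cycle=17 dir=N
  3. router=(2,3) cycle=21 dir=N
  4. router=(2,4) cycle=25 dir=N
  5. router=(2,5) cycle=29 dir=N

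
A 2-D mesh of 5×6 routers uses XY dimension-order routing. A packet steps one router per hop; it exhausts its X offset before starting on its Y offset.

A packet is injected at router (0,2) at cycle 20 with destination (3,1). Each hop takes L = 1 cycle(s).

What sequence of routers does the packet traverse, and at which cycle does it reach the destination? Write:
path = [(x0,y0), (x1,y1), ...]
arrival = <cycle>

path = [(0,2), (1,2), (2,2), (3,2), (3,1)]
arrival = 24

hop 0: (0,2) @ cyc 20
hop 1: (1,2) @ cyc 21  [E]
hop 2: (2,2) @ cyc 22  [E]
hop 3: (3,2) @ cyc 23  [E]
hop 4: (3,1) @ cyc 24  [S]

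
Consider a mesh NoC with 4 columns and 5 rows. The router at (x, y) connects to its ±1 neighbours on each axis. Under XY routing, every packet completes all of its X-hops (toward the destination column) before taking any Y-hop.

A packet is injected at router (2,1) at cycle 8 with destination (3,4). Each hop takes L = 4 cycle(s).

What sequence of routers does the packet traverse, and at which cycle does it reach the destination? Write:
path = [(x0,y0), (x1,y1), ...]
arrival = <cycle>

path = [(2,1), (3,1), (3,2), (3,3), (3,4)]
arrival = 24

src (2,1)  cyc=8
E→(3,1)  cyc=12
N→(3,2)  cyc=16
N→(3,3)  cyc=20
N→(3,4)  cyc=24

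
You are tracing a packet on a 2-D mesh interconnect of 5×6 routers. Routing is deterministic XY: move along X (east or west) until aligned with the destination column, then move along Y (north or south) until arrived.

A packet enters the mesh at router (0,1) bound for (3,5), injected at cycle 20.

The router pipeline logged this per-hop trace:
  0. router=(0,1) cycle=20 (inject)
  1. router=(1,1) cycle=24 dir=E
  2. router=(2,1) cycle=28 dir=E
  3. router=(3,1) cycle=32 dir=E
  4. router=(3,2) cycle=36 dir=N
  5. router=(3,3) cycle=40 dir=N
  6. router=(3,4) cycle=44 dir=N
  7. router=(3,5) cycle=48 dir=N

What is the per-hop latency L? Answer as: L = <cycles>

L = 4

Between hops 0 and 1 the cycle counter advances 24 − 20 = 4.
That increment is L by definition: L = 4.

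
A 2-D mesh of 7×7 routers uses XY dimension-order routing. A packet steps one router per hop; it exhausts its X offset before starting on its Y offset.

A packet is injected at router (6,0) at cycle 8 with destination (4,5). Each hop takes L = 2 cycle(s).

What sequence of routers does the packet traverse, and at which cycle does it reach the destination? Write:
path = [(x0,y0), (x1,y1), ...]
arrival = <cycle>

#0 — 6,0 | c8
#1 — 5,0 | c10 | W
#2 — 4,0 | c12 | W
#3 — 4,1 | c14 | N
#4 — 4,2 | c16 | N
#5 — 4,3 | c18 | N
#6 — 4,4 | c20 | N
#7 — 4,5 | c22 | N

path = [(6,0), (5,0), (4,0), (4,1), (4,2), (4,3), (4,4), (4,5)]
arrival = 22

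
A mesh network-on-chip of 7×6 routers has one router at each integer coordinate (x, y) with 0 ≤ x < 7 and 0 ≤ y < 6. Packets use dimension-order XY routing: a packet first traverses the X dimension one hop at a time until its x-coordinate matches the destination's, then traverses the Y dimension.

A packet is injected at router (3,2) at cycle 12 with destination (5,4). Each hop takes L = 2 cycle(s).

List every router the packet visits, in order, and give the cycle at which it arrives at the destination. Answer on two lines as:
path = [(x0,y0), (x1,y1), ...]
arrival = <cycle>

[0] x=3 y=2 t=12
[1] x=4 y=2 t=14 →E
[2] x=5 y=2 t=16 →E
[3] x=5 y=3 t=18 →N
[4] x=5 y=4 t=20 →N

path = [(3,2), (4,2), (5,2), (5,3), (5,4)]
arrival = 20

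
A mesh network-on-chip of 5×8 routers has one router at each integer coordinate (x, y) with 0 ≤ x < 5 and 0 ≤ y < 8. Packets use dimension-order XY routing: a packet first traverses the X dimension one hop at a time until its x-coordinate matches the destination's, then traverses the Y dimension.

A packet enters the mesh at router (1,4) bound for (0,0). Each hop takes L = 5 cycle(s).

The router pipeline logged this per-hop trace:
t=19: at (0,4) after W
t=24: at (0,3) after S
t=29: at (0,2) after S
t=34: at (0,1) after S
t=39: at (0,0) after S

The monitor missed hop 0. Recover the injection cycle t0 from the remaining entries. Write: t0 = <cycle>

The first recorded entry is hop 1 at cycle 19.
Therefore t0 = 19 − L = 14.

t0 = 14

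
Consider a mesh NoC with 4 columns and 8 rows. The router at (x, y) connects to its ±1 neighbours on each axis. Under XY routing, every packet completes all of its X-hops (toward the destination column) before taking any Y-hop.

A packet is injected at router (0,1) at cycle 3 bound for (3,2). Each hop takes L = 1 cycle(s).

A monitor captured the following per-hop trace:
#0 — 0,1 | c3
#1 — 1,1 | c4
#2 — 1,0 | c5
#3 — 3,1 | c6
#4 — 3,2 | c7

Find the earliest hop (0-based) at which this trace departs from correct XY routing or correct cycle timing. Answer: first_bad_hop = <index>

  1: Δx=+1 Δy=+0 Δt=1 [ok]
  2: Δx=+0 Δy=-1 Δt=1 [BAD: Y-move but x=1≠3]

first_bad_hop = 2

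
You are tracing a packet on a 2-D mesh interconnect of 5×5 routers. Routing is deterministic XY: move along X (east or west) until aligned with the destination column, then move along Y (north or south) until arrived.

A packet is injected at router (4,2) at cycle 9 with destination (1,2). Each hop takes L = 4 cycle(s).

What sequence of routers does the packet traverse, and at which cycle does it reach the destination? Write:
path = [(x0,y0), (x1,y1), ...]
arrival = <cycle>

  0. router=(4,2) cycle=9 (inject)
  1. router=(3,2) cycle=13 dir=W
  2. router=(2,2) cycle=17 dir=W
  3. router=(1,2) cycle=21 dir=W

path = [(4,2), (3,2), (2,2), (1,2)]
arrival = 21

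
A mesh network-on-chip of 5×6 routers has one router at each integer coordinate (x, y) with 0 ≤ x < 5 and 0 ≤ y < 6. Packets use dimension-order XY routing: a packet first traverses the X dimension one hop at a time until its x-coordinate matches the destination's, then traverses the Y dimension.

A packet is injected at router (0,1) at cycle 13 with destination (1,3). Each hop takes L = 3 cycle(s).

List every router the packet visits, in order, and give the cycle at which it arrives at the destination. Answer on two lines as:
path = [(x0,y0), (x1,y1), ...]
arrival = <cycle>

[0] x=0 y=1 t=13
[1] x=1 y=1 t=16 →E
[2] x=1 y=2 t=19 →N
[3] x=1 y=3 t=22 →N

path = [(0,1), (1,1), (1,2), (1,3)]
arrival = 22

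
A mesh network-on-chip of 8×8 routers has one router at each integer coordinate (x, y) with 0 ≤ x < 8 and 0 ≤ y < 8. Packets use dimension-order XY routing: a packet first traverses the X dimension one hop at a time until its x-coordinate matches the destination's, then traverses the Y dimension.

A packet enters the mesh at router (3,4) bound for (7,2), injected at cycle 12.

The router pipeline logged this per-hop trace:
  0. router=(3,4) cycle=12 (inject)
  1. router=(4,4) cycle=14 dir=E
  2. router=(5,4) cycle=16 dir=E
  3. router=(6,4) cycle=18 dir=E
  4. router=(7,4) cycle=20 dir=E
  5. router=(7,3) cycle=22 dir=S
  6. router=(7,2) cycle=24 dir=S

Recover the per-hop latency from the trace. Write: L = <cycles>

L = 2

Between hops 0 and 1 the cycle counter advances 14 − 12 = 2.
That increment is L by definition: L = 2.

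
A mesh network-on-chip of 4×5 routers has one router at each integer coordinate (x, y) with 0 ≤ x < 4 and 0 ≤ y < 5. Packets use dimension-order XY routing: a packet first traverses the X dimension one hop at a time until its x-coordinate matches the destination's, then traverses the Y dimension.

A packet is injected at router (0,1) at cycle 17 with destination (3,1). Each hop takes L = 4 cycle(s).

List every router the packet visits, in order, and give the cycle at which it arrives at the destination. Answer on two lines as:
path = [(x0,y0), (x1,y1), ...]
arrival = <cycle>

[0] x=0 y=1 t=17
[1] x=1 y=1 t=21 →E
[2] x=2 y=1 t=25 →E
[3] x=3 y=1 t=29 →E

path = [(0,1), (1,1), (2,1), (3,1)]
arrival = 29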